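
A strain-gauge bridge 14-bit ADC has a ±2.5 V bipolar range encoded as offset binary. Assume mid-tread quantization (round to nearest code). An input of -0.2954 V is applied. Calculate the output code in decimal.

LSB = 5 V / 16384 = 305.18 µV.
(V_in − V_low)/LSB = (-0.2954 − (−2.5)) / 0.000305176 = 7224.033.
So the output code is 7224.

code 7224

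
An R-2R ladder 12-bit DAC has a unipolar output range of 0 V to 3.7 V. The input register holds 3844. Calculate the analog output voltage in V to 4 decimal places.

3.4724 V

LSB = 3.7 V / 2^12 = 0.903 mV.
V_out = 0 + 3844 × 0.00090332 V = 3.47236 V.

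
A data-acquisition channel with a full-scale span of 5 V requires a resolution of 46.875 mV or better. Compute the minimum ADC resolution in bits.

Number of steps required ≥ 5 V / 46.875 mV = 106.67.
Need 2^N ≥ 106.67; 2^6 = 64, 2^7 = 128.
Minimum N = 7.

7 bits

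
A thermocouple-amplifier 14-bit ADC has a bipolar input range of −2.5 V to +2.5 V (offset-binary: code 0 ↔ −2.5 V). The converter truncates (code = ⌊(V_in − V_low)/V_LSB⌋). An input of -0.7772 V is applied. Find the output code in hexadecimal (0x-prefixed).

Full-scale span = 5 V; LSB = 5/2^14 = 305.18 µV.
(V_in − V_low)/LSB = (-0.7772 − (−2.5)) / 0.000305176 = 5645.271.
So the output code is 5645.
In hexadecimal (0x-prefixed): 0x160D.

code 0x160D (decimal 5645)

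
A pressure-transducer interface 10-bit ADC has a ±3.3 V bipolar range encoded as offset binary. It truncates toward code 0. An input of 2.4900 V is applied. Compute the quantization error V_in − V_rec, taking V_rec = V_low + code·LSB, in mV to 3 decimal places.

LSB = 6.6/2^10 = 6.445 mV.
(V_in − V_low)/LSB = (2.4900 − (−3.3))/0.00644531 = 898.3273 → code 898 (floor).
V_rec = (−3.3) + 898·0.00644531 = 2.4878906 V.
Error = 2.4900 − 2.4878906 = 0.00210938 V = 2.109 mV.

2.109 mV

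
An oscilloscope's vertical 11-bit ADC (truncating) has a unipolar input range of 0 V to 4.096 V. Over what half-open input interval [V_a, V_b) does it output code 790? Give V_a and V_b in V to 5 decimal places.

LSB = 4.096/2^11 = 2.000 mV.
V_a = V_low + 790·LSB = 1.58 V; V_b = V_low + 791·LSB = 1.582 V.

[1.58000 V, 1.58200 V)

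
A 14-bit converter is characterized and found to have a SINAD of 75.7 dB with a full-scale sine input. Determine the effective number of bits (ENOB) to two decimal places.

12.28 bits

ENOB = (SINAD − 1.76) / 6.02 = (75.7 − 1.76)/6.02 = 12.282.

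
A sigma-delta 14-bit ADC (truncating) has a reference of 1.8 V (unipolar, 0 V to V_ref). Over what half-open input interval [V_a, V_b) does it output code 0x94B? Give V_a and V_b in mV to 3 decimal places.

[261.365 mV, 261.475 mV)

LSB = 1.8/2^14 = 109.86 µV.
Code 0x94B = 2379 decimal.
V_a = V_low + 2379·LSB = 0.261365 V; V_b = V_low + 2380·LSB = 0.261475 V.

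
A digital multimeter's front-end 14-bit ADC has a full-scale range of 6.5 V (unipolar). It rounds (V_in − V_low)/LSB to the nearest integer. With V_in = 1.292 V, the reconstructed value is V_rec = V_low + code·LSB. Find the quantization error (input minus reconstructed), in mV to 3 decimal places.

-0.145 mV

LSB = 6.5/2^14 = 396.73 µV.
Scaled input = 3256.6351 LSBs, so code = 3257.
V_rec = 0 + 3257·0.000396729 = 1.2921448 V.
Error = 1.292 − 1.2921448 = -0.000144775 V = -0.145 mV.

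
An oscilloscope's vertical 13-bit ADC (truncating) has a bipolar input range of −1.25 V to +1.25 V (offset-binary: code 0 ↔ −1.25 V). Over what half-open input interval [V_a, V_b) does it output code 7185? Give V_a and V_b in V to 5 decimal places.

[0.94269 V, 0.94299 V)

LSB = 2.5/2^13 = 305.18 µV.
V_a = V_low + 7185·LSB = 0.942688 V; V_b = V_low + 7186·LSB = 0.942993 V.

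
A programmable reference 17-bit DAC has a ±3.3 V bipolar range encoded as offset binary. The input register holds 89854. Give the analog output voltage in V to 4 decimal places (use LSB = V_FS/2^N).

LSB = 6.6 V / 2^17 = 50.35 µV.
V_out = (−3.3) + 89854 × 5.0354e-05 V = 1.22451 V.

1.2245 V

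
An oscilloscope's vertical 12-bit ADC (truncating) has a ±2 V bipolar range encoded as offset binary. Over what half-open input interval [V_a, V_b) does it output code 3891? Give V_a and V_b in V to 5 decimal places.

LSB = 4/2^12 = 0.977 mV.
V_a = V_low + 3891·LSB = 1.7998 V; V_b = V_low + 3892·LSB = 1.80078 V.

[1.79980 V, 1.80078 V)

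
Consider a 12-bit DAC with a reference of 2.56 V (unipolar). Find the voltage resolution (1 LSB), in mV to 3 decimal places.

Full-scale span = 2.56 V.
LSB = 2.56 / 2^12 = 2.56 / 4096 = 0.000625 V = 0.625 mV.

0.625 mV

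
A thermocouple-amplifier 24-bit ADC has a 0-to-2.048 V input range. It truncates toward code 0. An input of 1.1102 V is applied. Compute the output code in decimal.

code 9094758

LSB = 2.048 V / 16777216 = 0.12 µV.
Input sits at 9094758.400 steps above V_low.
So the output code is 9094758.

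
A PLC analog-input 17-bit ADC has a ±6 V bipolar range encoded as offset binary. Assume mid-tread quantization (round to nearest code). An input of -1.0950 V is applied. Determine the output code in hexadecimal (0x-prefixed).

With 131072 levels over 12 V, one step is 91.55 µV.
(V_in − V_low)/LSB = (-1.0950 − (−6)) / 9.15527e-05 = 53575.680.
round(53575.680) = 53576.
In hexadecimal (0x-prefixed): 0xD148.

code 0xD148 (decimal 53576)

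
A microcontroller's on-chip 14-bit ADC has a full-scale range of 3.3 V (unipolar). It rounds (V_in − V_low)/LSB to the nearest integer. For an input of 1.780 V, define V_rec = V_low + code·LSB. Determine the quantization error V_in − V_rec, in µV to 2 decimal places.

One LSB is 3.3 V / 16384 = 201.42 µV.
Scaled input = 8837.4303 LSBs, so code = 8837.
Code 8837 maps back to 0 + 8837×0.000201416 V = 1.7799133 V.
Error = 1.780 − 1.7799133 = 8.66699e-05 V = 86.67 µV.

86.67 µV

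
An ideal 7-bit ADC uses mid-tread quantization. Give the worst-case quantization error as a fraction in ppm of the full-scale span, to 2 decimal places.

Rounding → worst-case error = ½ LSB = V_FS/2^8, so 1e+06/256 = 3906.25 ppm of full scale.

3906.25 ppm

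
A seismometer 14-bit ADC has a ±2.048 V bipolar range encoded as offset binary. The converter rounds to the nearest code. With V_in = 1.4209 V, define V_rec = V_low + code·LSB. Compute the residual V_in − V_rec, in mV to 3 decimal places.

LSB = 4.096/2^14 = 250.00 µV.
(V_in − V_low)/LSB = (1.4209 − (−2.048))/0.00025 = 13875.6000 → code 13876 (round).
V_rec = (−2.048) + 13876·0.00025 = 1.421 V.
Error = 1.4209 − 1.421 = -0.0001 V = -0.100 mV.

-0.100 mV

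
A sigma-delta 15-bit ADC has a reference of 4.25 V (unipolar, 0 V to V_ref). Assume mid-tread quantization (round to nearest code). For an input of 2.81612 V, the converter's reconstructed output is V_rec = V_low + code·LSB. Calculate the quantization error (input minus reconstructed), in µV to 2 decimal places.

Step size: 4.25 V ÷ 2^15 = 129.70 µV.
Scaled input = 21712.6165 LSBs, so code = 21713.
Code 21713 maps back to 0 + 21713×0.0001297 V = 2.8161697 V.
Error = 2.81612 − 2.8161697 = -4.97388e-05 V = -49.74 µV.

-49.74 µV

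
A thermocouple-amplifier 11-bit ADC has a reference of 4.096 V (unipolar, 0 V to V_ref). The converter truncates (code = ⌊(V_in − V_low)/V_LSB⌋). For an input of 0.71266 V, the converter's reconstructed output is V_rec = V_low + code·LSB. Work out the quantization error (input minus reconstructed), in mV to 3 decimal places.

LSB = 4.096/2^11 = 2.000 mV.
Scaled input = 356.3300 LSBs, so code = 356.
V_rec = 0 + 356·0.002 = 0.712 V.
Difference: 0.00066 V → 0.660 mV.

0.660 mV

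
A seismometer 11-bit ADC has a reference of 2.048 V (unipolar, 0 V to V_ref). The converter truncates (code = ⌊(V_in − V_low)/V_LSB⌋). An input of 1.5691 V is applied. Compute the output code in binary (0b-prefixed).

Full-scale span = 2.048 V; LSB = 2.048/2^11 = 1.000 mV.
Input sits at 1569.100 steps above V_low.
⌊·⌋(1569.100) = 1569.
In binary (0b-prefixed): 0b11000100001.

code 0b11000100001 (decimal 1569)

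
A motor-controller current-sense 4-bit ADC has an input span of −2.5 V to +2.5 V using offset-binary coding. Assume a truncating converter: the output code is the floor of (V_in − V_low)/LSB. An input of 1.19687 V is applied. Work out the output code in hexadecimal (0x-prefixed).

code 0xB (decimal 11)

Full-scale span = 5 V; LSB = 5/2^4 = 312.500 mV.
(1.19687 − (−2.5)) / 0.3125 = 11.830 LSBs.
Floor → code 11.
In hexadecimal (0x-prefixed): 0xB.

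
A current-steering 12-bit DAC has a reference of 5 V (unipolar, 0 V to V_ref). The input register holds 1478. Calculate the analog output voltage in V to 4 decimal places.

1.8042 V

LSB = 5 V / 2^12 = 1.221 mV.
V_out = 0 + 1478 × 0.0012207 V = 1.8042 V.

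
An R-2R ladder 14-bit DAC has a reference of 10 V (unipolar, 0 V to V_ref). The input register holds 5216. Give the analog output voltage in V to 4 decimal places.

LSB = 10 V / 2^14 = 0.610 mV.
V_out = 0 + 5216 × 0.000610352 V = 3.18359 V.

3.1836 V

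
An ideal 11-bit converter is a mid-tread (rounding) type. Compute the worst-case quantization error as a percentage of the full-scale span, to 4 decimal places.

Rounding → worst-case error = ½ LSB = V_FS/2^12, so 100/4096 = 0.0244141 % of full scale.

0.0244 %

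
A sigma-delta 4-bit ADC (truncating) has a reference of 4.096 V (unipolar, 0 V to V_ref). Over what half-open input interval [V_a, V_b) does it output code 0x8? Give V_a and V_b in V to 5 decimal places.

[2.04800 V, 2.30400 V)

LSB = 4.096/2^4 = 256.000 mV.
Code 0x8 = 8 decimal.
V_a = V_low + 8·LSB = 2.048 V; V_b = V_low + 9·LSB = 2.304 V.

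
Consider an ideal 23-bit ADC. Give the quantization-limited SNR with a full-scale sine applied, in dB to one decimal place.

140.2 dB

SNR ≈ 6.02·N + 1.76 dB = 6.02·23 + 1.76 = 140.22 dB.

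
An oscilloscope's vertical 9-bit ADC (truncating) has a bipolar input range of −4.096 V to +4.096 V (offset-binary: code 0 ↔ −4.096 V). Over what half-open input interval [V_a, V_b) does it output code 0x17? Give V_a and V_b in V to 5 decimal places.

LSB = 8.192/2^9 = 16.000 mV.
Code 0x17 = 23 decimal.
V_a = V_low + 23·LSB = -3.728 V; V_b = V_low + 24·LSB = -3.712 V.

[-3.72800 V, -3.71200 V)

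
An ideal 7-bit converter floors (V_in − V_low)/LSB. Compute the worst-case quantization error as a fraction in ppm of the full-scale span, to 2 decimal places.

Truncating → worst-case error = 1 LSB = V_FS/2^7, so 1e+06/128 = 7812.5 ppm of full scale.

7812.50 ppm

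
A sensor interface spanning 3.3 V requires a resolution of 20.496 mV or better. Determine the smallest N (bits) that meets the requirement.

Number of steps required ≥ 3.3 V / 20.496 mV = 161.01.
Need 2^N ≥ 161.01; 2^7 = 128, 2^8 = 256.
Minimum N = 8.

8 bits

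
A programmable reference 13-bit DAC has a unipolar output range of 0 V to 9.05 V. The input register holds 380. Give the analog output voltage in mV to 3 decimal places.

419.800 mV

LSB = 9.05 V / 2^13 = 1.105 mV.
V_out = 0 + 380 × 0.00110474 V = 0.4198 V.
= 419.800 mV.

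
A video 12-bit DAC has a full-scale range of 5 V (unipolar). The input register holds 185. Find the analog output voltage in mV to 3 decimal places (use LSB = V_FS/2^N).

225.830 mV

LSB = 5 V / 2^12 = 1.221 mV.
V_out = 0 + 185 × 0.0012207 V = 0.22583 V.
= 225.830 mV.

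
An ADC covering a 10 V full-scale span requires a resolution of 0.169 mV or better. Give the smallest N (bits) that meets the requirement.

Number of steps required ≥ 10 V / 0.169 mV = 59171.60.
Need 2^N ≥ 59171.60; 2^15 = 32768, 2^16 = 65536.
Minimum N = 16.

16 bits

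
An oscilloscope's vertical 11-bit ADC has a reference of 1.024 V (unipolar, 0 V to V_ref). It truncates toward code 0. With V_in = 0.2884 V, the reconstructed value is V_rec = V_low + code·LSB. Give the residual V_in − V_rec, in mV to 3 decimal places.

0.400 mV

One LSB is 1.024 V / 2048 = 0.500 mV.
(V_in − V_low)/LSB = (0.2884 − 0)/0.0005 = 576.8000 → code 576 (floor).
Code 576 maps back to 0 + 576×0.0005 V = 0.288 V.
Error = 0.2884 − 0.288 = 0.0004 V = 0.400 mV.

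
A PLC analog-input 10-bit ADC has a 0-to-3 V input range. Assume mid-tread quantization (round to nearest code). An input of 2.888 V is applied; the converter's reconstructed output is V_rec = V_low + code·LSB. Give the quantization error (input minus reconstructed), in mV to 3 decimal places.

-0.672 mV

Step size: 3 V ÷ 2^10 = 2.930 mV.
Scaled input = 985.7707 LSBs, so code = 986.
Reconstructed: 2.8886719 V.
V_in − V_rec = -0.000671875 V = -0.672 mV.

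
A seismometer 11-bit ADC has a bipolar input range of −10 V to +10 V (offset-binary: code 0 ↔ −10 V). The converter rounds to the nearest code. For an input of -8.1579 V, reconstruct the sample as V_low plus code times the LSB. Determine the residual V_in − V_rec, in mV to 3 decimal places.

One LSB is 20 V / 2048 = 9.766 mV.
(V_in − V_low)/LSB = (-8.1579 − (−10))/0.00976562 = 188.6310 → code 189 (round).
Reconstructed: -8.1542969 V.
Error = -8.1579 − (−8.1542969) = -0.00360312 V = -3.603 mV.

-3.603 mV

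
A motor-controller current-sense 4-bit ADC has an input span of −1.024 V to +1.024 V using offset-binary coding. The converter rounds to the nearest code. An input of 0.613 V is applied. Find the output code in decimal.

With 16 levels over 2.048 V, one step is 128.000 mV.
(V_in − V_low)/LSB = (0.613 − (−1.024)) / 0.128 = 12.789.
So the output code is 13.

code 13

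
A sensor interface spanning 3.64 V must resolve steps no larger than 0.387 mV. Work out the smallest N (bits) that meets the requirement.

Number of steps required ≥ 3.64 V / 0.387 mV = 9405.68.
Need 2^N ≥ 9405.68; 2^13 = 8192, 2^14 = 16384.
Minimum N = 14.

14 bits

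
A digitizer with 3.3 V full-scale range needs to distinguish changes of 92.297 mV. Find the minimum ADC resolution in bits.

6 bits

Number of steps required ≥ 3.3 V / 92.297 mV = 35.75.
Need 2^N ≥ 35.75; 2^5 = 32, 2^6 = 64.
Minimum N = 6.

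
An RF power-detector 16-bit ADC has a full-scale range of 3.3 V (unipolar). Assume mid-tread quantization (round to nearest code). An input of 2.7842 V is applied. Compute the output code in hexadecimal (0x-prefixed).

LSB = 3.3 V / 65536 = 50.35 µV.
(2.7842 − 0) / 5.0354e-05 = 55292.525 LSBs.
round(55292.525) = 55293.
In hexadecimal (0x-prefixed): 0xD7FD.

code 0xD7FD (decimal 55293)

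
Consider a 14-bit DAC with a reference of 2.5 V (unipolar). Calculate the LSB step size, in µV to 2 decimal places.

Full-scale span = 2.5 V.
LSB = 2.5 / 2^14 = 2.5 / 16384 = 0.000152588 V = 152.59 µV.

152.59 µV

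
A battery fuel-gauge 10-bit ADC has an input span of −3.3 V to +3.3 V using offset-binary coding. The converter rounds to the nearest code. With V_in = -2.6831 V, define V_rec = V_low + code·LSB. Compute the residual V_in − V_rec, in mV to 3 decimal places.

-1.850 mV

Step size: 6.6 V ÷ 2^10 = 6.445 mV.
(V_in − V_low)/LSB = (-2.6831 − (−3.3))/0.00644531 = 95.7130 → code 96 (round).
V_rec = (−3.3) + 96·0.00644531 = -2.68125 V.
V_in − V_rec = -0.00185 V = -1.850 mV.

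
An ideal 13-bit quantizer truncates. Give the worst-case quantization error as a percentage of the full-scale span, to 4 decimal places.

0.0122 %

Truncating → worst-case error = 1 LSB = V_FS/2^13, so 100/8192 = 0.012207 % of full scale.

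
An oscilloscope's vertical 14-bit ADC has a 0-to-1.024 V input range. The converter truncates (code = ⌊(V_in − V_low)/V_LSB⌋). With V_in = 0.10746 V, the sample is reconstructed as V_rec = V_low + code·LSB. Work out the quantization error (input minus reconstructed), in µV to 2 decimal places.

22.50 µV

One LSB is 1.024 V / 16384 = 62.50 µV.
(V_in − V_low)/LSB = (0.10746 − 0)/6.25e-05 = 1719.3600 → code 1719 (floor).
V_rec = 0 + 1719·6.25e-05 = 0.1074375 V.
Difference: 2.25e-05 V → 22.50 µV.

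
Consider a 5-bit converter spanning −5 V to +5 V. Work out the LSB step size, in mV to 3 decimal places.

Full-scale span = 10 V.
LSB = 10 / 2^5 = 10 / 32 = 0.3125 V = 312.500 mV.

312.500 mV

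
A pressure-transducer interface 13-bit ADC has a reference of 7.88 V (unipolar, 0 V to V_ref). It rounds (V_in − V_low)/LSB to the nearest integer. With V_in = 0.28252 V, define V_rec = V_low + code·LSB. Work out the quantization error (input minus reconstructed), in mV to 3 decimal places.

-0.283 mV

LSB = 7.88/2^13 = 0.962 mV.
(V_in − V_low)/LSB = (0.28252 − 0)/0.000961914 = 293.7061 → code 294 (round).
Reconstructed: 0.28280273 V.
Error = 0.28252 − 0.28280273 = -0.000282734 V = -0.283 mV.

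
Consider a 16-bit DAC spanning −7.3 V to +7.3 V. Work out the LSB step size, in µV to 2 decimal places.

Full-scale span = 14.6 V.
LSB = 14.6 / 2^16 = 14.6 / 65536 = 0.000222778 V = 222.78 µV.

222.78 µV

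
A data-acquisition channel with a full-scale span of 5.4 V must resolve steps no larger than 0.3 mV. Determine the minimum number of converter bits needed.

15 bits

Number of steps required ≥ 5.4 V / 0.3 mV = 18000.00.
Need 2^N ≥ 18000.00; 2^14 = 16384, 2^15 = 32768.
Minimum N = 15.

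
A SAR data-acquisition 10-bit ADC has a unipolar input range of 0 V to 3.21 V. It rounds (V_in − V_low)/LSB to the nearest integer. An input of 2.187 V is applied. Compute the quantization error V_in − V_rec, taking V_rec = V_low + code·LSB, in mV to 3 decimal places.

Step size: 3.21 V ÷ 2^10 = 3.135 mV.
Scaled input = 697.6598 LSBs, so code = 698.
V_rec = 0 + 698·0.00313477 = 2.1880664 V.
Error = 2.187 − 2.1880664 = -0.00106641 V = -1.066 mV.

-1.066 mV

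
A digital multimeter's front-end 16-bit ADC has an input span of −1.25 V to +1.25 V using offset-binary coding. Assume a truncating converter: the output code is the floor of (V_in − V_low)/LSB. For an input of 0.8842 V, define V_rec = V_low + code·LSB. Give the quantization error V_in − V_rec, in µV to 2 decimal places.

LSB = 2.5/2^16 = 38.15 µV.
(0.8842 − (−1.25))/3.8147e-05 = 55946.7725; ⌊·⌋ gives code 55946.
V_rec = (−1.25) + 55946·3.8147e-05 = 0.88417053 V.
V_in − V_rec = 2.94678e-05 V = 29.47 µV.

29.47 µV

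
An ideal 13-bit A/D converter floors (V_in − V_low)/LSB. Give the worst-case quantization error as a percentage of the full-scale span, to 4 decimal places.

0.0122 %

Truncating → worst-case error = 1 LSB = V_FS/2^13, so 100/8192 = 0.012207 % of full scale.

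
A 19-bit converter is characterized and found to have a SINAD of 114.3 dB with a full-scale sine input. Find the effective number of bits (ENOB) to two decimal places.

18.69 bits

ENOB = (SINAD − 1.76) / 6.02 = (114.3 − 1.76)/6.02 = 18.694.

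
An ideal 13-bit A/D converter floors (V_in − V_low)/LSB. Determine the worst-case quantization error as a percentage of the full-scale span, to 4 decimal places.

Truncating → worst-case error = 1 LSB = V_FS/2^13, so 100/8192 = 0.012207 % of full scale.

0.0122 %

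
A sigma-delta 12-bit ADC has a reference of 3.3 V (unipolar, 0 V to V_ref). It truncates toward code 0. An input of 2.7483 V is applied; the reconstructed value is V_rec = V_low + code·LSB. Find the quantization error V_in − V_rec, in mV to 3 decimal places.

0.180 mV

Step size: 3.3 V ÷ 2^12 = 0.806 mV.
Scaled input = 3411.2233 LSBs, so code = 3411.
V_rec = 0 + 3411·0.000805664 = 2.7481201 V.
V_in − V_rec = 0.000179883 V = 0.180 mV.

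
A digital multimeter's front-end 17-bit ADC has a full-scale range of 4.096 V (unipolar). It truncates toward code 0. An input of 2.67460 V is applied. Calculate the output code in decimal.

code 85587

LSB = 4.096 V / 131072 = 31.25 µV.
Input sits at 85587.200 steps above V_low.
Floor → code 85587.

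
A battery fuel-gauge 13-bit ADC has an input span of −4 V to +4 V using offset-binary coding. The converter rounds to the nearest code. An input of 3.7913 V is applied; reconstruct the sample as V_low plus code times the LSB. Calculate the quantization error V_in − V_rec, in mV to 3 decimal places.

0.284 mV

One LSB is 8 V / 8192 = 0.977 mV.
Scaled input = 7978.2912 LSBs, so code = 7978.
V_rec = (−4) + 7978·0.000976562 = 3.7910156 V.
Error = 3.7913 − 3.7910156 = 0.000284375 V = 0.284 mV.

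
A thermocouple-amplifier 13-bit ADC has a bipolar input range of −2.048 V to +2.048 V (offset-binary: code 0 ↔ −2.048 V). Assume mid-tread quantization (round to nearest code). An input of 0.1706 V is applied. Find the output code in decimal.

Full-scale span = 4.096 V; LSB = 4.096/2^13 = 0.500 mV.
(V_in − V_low)/LSB = (0.1706 − (−2.048)) / 0.0005 = 4437.200.
Round → code 4437.

code 4437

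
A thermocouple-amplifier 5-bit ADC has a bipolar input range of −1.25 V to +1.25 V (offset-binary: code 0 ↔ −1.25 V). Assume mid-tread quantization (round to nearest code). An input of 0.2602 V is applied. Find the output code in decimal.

With 32 levels over 2.5 V, one step is 78.125 mV.
(V_in − V_low)/LSB = (0.2602 − (−1.25)) / 0.078125 = 19.331.
Round → code 19.

code 19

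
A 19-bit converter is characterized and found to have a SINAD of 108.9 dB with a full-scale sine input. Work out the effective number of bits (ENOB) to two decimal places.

17.80 bits

ENOB = (SINAD − 1.76) / 6.02 = (108.9 − 1.76)/6.02 = 17.797.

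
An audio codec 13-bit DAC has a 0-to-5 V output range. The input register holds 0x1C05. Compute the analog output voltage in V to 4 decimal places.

LSB = 5 V / 2^13 = 0.610 mV.
Code 0x1C05 = 7173 decimal.
V_out = 0 + 7173 × 0.000610352 V = 4.37805 V.

4.3781 V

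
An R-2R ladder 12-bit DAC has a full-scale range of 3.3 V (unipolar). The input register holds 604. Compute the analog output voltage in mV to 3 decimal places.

486.621 mV

LSB = 3.3 V / 2^12 = 0.806 mV.
V_out = 0 + 604 × 0.000805664 V = 0.486621 V.
= 486.621 mV.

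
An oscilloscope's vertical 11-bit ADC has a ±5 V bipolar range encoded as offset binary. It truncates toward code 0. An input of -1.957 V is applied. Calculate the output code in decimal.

LSB = 10 V / 2048 = 4.883 mV.
Input sits at 623.206 steps above V_low.
⌊·⌋(623.206) = 623.

code 623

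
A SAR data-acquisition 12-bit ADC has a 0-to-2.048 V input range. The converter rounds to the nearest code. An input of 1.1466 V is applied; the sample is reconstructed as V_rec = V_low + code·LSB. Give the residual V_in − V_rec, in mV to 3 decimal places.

Step size: 2.048 V ÷ 2^12 = 0.500 mV.
(V_in − V_low)/LSB = (1.1466 − 0)/0.0005 = 2293.2000 → code 2293 (round).
V_rec = 0 + 2293·0.0005 = 1.1465 V.
Error = 1.1466 − 1.1465 = 0.0001 V = 0.100 mV.

0.100 mV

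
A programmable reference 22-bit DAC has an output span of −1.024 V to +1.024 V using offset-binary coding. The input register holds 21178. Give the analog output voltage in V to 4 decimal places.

LSB = 2.048 V / 2^22 = 0.49 µV.
V_out = (−1.024) + 21178 × 4.88281e-07 V = -1.01366 V.

-1.0137 V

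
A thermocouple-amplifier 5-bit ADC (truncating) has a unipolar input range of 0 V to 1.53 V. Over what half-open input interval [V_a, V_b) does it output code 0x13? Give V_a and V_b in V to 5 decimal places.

LSB = 1.53/2^5 = 47.812 mV.
Code 0x13 = 19 decimal.
V_a = V_low + 19·LSB = 0.908438 V; V_b = V_low + 20·LSB = 0.95625 V.

[0.90844 V, 0.95625 V)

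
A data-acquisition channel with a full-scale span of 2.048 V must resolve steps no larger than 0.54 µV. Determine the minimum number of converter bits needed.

Number of steps required ≥ 2.048 V / 0.54 µV = 3792592.59.
Need 2^N ≥ 3792592.59; 2^21 = 2097152, 2^22 = 4194304.
Minimum N = 22.

22 bits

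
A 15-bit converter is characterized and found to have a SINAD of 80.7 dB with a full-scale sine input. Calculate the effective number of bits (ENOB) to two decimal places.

13.11 bits

ENOB = (SINAD − 1.76) / 6.02 = (80.7 − 1.76)/6.02 = 13.113.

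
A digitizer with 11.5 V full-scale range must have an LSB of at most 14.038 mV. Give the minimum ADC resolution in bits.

Number of steps required ≥ 11.5 V / 14.038 mV = 819.21.
Need 2^N ≥ 819.21; 2^9 = 512, 2^10 = 1024.
Minimum N = 10.

10 bits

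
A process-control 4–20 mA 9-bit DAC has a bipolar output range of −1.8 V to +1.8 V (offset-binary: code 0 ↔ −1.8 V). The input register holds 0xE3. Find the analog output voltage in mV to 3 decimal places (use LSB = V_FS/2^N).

-203.906 mV

LSB = 3.6 V / 2^9 = 7.031 mV.
Code 0xE3 = 227 decimal.
V_out = (−1.8) + 227 × 0.00703125 V = -0.203906 V.
= -203.906 mV.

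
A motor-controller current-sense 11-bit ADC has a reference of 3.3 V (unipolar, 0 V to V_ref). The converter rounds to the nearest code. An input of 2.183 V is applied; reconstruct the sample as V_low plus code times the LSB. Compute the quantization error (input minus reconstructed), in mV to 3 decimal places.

LSB = 3.3/2^11 = 1.611 mV.
(2.183 − 0)/0.00161133 = 1354.7830; round gives code 1355.
V_rec = 0 + 1355·0.00161133 = 2.1833496 V.
Difference: -0.000349609 V → -0.350 mV.

-0.350 mV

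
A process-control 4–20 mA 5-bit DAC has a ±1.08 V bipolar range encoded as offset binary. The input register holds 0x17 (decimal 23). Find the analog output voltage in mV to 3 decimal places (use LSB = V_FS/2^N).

LSB = 2.16 V / 2^5 = 67.500 mV.
Code 0x17 = 23 decimal.
V_out = (−1.08) + 23 × 0.0675 V = 0.4725 V.
= 472.500 mV.

472.500 mV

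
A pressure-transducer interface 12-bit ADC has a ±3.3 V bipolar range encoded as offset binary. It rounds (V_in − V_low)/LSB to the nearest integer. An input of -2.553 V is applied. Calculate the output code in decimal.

code 464

With 4096 levels over 6.6 V, one step is 1.611 mV.
Input sits at 463.593 steps above V_low.
So the output code is 464.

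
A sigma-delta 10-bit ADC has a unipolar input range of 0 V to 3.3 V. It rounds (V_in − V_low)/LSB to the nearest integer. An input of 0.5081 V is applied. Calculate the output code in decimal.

Full-scale span = 3.3 V; LSB = 3.3/2^10 = 3.223 mV.
(0.5081 − 0) / 0.00322266 = 157.665 LSBs.
Round → code 158.

code 158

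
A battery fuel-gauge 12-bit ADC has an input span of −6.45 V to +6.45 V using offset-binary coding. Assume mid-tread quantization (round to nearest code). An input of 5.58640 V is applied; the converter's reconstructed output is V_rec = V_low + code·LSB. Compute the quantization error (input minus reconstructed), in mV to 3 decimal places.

LSB = 12.9/2^12 = 3.149 mV.
Scaled input = 3821.7903 LSBs, so code = 3822.
Code 3822 maps back to (−6.45) + 3822×0.00314941 V = 5.5870605 V.
V_in − V_rec = -0.000660547 V = -0.661 mV.

-0.661 mV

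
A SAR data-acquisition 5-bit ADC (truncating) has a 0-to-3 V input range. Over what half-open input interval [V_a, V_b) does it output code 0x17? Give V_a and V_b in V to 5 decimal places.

[2.15625 V, 2.25000 V)

LSB = 3/2^5 = 93.750 mV.
Code 0x17 = 23 decimal.
V_a = V_low + 23·LSB = 2.15625 V; V_b = V_low + 24·LSB = 2.25 V.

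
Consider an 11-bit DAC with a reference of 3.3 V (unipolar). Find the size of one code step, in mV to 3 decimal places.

1.611 mV

Full-scale span = 3.3 V.
LSB = 3.3 / 2^11 = 3.3 / 2048 = 0.00161133 V = 1.611 mV.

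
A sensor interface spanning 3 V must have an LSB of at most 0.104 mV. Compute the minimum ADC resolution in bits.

Number of steps required ≥ 3 V / 0.104 mV = 28846.15.
Need 2^N ≥ 28846.15; 2^14 = 16384, 2^15 = 32768.
Minimum N = 15.

15 bits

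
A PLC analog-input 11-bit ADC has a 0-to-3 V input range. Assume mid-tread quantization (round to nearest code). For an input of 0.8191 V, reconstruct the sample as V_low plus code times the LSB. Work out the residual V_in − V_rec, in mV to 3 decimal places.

0.252 mV

One LSB is 3 V / 2048 = 1.465 mV.
(V_in − V_low)/LSB = (0.8191 − 0)/0.00146484 = 559.1723 → code 559 (round).
Reconstructed: 0.81884766 V.
Difference: 0.000252344 V → 0.252 mV.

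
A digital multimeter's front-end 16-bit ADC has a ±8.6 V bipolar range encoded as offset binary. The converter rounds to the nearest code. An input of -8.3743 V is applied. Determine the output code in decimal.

With 65536 levels over 17.2 V, one step is 262.45 µV.
(V_in − V_low)/LSB = (-8.3743 − (−8.6)) / 0.000262451 = 859.969.
round(859.969) = 860.

code 860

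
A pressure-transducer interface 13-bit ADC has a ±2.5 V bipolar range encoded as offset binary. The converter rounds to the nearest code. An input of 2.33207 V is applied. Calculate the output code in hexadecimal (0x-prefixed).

LSB = 5 V / 8192 = 0.610 mV.
(2.33207 − (−2.5)) / 0.000610352 = 7916.863 LSBs.
Round → code 7917.
In hexadecimal (0x-prefixed): 0x1EED.

code 0x1EED (decimal 7917)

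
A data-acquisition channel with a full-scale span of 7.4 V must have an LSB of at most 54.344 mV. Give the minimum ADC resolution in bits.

Number of steps required ≥ 7.4 V / 54.344 mV = 136.17.
Need 2^N ≥ 136.17; 2^7 = 128, 2^8 = 256.
Minimum N = 8.

8 bits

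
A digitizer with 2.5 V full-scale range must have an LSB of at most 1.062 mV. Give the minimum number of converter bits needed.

Number of steps required ≥ 2.5 V / 1.062 mV = 2354.05.
Need 2^N ≥ 2354.05; 2^11 = 2048, 2^12 = 4096.
Minimum N = 12.

12 bits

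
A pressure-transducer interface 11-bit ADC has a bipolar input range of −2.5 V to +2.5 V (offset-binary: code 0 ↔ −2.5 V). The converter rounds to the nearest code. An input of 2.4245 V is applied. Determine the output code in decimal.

LSB = 5 V / 2048 = 2.441 mV.
(V_in − V_low)/LSB = (2.4245 − (−2.5)) / 0.00244141 = 2017.075.
So the output code is 2017.

code 2017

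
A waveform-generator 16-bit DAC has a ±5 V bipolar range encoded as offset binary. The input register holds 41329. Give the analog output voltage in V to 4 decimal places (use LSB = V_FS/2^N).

1.3063 V

LSB = 10 V / 2^16 = 152.59 µV.
V_out = (−5) + 41329 × 0.000152588 V = 1.3063 V.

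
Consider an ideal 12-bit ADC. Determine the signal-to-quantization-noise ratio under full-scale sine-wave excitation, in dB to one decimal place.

SNR ≈ 6.02·N + 1.76 dB = 6.02·12 + 1.76 = 74.00 dB.

74.0 dB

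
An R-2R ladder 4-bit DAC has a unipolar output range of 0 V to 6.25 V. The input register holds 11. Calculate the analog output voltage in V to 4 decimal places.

LSB = 6.25 V / 2^4 = 390.625 mV.
V_out = 0 + 11 × 0.390625 V = 4.29688 V.

4.2969 V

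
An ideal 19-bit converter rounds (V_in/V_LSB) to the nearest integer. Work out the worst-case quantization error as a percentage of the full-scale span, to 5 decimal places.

Rounding → worst-case error = ½ LSB = V_FS/2^20, so 100/1048576 = 9.53674e-05 % of full scale.

0.00010 %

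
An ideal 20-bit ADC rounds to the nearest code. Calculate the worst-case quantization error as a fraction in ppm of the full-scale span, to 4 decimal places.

0.4768 ppm

Rounding → worst-case error = ½ LSB = V_FS/2^21, so 1e+06/2097152 = 0.476837 ppm of full scale.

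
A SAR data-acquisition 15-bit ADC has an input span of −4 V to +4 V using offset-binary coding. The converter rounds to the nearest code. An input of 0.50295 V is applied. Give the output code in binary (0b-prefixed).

LSB = 8 V / 32768 = 244.14 µV.
(V_in − V_low)/LSB = (0.50295 − (−4)) / 0.000244141 = 18444.083.
So the output code is 18444.
In binary (0b-prefixed): 0b100100000001100.

code 0b100100000001100 (decimal 18444)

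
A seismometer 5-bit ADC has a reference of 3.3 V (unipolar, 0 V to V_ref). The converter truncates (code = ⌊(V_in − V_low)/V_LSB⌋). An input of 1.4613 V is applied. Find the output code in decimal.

code 14

With 32 levels over 3.3 V, one step is 103.125 mV.
(V_in − V_low)/LSB = (1.4613 − 0) / 0.103125 = 14.170.
So the output code is 14.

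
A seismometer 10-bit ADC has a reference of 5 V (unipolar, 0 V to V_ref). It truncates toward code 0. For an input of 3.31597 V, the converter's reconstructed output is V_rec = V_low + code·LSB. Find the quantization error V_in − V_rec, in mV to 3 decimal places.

One LSB is 5 V / 1024 = 4.883 mV.
Scaled input = 679.1107 LSBs, so code = 679.
Code 679 maps back to 0 + 679×0.00488281 V = 3.3154297 V.
Error = 3.31597 − 3.3154297 = 0.000540312 V = 0.540 mV.

0.540 mV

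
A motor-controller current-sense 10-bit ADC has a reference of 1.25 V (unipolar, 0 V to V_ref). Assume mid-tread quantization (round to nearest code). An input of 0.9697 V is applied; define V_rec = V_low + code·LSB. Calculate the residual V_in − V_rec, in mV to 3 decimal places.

Step size: 1.25 V ÷ 2^10 = 1.221 mV.
(V_in − V_low)/LSB = (0.9697 − 0)/0.0012207 = 794.3782 → code 794 (round).
Code 794 maps back to 0 + 794×0.0012207 V = 0.96923828 V.
V_in − V_rec = 0.000461719 V = 0.462 mV.

0.462 mV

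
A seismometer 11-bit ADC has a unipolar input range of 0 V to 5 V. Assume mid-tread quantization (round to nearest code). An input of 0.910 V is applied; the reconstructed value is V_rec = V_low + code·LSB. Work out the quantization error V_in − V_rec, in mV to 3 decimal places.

-0.645 mV

Step size: 5 V ÷ 2^11 = 2.441 mV.
Scaled input = 372.7360 LSBs, so code = 373.
Code 373 maps back to 0 + 373×0.00244141 V = 0.91064453 V.
V_in − V_rec = -0.000644531 V = -0.645 mV.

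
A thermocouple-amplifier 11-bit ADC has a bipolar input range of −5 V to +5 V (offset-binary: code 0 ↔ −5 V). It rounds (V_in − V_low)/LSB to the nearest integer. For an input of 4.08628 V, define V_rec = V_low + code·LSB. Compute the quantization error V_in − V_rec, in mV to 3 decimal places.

Step size: 10 V ÷ 2^11 = 4.883 mV.
(4.08628 − (−5))/0.00488281 = 1860.8701; round gives code 1861.
Reconstructed: 4.0869141 V.
Difference: -0.000634062 V → -0.634 mV.

-0.634 mV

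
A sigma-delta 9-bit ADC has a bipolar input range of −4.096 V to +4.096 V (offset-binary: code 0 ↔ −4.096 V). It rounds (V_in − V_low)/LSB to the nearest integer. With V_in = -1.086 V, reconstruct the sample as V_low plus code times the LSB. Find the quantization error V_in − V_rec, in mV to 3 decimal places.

One LSB is 8.192 V / 512 = 16.000 mV.
(-1.086 − (−4.096))/0.016 = 188.1250; round gives code 188.
Code 188 maps back to (−4.096) + 188×0.016 V = -1.088 V.
Difference: 0.002 V → 2.000 mV.

2.000 mV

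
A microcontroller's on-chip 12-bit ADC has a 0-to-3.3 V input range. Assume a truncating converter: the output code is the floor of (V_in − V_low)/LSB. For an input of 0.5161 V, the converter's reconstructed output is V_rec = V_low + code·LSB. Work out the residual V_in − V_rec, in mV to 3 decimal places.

One LSB is 3.3 V / 4096 = 0.806 mV.
Scaled input = 640.5896 LSBs, so code = 640.
Code 640 maps back to 0 + 640×0.000805664 V = 0.515625 V.
Difference: 0.000475 V → 0.475 mV.

0.475 mV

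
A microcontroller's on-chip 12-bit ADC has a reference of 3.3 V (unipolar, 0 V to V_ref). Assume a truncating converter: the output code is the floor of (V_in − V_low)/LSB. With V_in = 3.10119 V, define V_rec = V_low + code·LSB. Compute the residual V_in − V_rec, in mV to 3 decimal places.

0.189 mV

LSB = 3.3/2^12 = 0.806 mV.
(V_in − V_low)/LSB = (3.10119 − 0)/0.000805664 = 3849.2346 → code 3849 (floor).
Code 3849 maps back to 0 + 3849×0.000805664 V = 3.101001 V.
Error = 3.10119 − 3.101001 = 0.000189023 V = 0.189 mV.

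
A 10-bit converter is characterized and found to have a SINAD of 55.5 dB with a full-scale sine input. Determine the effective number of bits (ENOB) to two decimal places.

ENOB = (SINAD − 1.76) / 6.02 = (55.5 − 1.76)/6.02 = 8.927.

8.93 bits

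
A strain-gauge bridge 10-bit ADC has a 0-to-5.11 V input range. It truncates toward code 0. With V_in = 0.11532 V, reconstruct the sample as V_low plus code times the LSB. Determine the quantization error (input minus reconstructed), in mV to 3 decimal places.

Step size: 5.11 V ÷ 2^10 = 4.990 mV.
(0.11532 − 0)/0.00499023 = 23.1091; ⌊·⌋ gives code 23.
Reconstructed: 0.11477539 V.
Error = 0.11532 − 0.11477539 = 0.000544609 V = 0.545 mV.

0.545 mV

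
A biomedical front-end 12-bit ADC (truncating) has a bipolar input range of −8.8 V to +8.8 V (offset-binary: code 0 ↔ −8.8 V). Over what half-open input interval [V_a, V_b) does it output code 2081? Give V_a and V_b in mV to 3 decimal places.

[141.797 mV, 146.094 mV)

LSB = 17.6/2^12 = 4.297 mV.
V_a = V_low + 2081·LSB = 0.141797 V; V_b = V_low + 2082·LSB = 0.146094 V.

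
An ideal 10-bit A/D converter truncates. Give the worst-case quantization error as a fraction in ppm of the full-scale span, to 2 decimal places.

Truncating → worst-case error = 1 LSB = V_FS/2^10, so 1e+06/1024 = 976.562 ppm of full scale.

976.56 ppm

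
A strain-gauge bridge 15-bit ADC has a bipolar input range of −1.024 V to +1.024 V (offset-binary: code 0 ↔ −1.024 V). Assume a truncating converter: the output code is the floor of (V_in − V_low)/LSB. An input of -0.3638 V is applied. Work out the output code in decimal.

code 10563

Full-scale span = 2.048 V; LSB = 2.048/2^15 = 62.50 µV.
(-0.3638 − (−1.024)) / 6.25e-05 = 10563.200 LSBs.
Floor → code 10563.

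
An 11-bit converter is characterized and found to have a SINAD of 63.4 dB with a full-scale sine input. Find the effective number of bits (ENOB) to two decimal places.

10.24 bits

ENOB = (SINAD − 1.76) / 6.02 = (63.4 − 1.76)/6.02 = 10.239.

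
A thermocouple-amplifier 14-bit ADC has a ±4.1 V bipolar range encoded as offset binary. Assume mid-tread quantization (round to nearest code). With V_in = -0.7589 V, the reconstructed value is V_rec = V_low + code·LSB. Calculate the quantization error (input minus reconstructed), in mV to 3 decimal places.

Step size: 8.2 V ÷ 2^14 = 0.500 mV.
(V_in − V_low)/LSB = (-0.7589 − (−4.1))/0.000500488 = 6675.6808 → code 6676 (round).
Code 6676 maps back to (−4.1) + 6676×0.000500488 V = -0.75874023 V.
Difference: -0.000159766 V → -0.160 mV.

-0.160 mV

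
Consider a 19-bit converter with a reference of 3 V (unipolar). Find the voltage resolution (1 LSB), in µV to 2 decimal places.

5.72 µV

Full-scale span = 3 V.
LSB = 3 / 2^19 = 3 / 524288 = 5.72205e-06 V = 5.72 µV.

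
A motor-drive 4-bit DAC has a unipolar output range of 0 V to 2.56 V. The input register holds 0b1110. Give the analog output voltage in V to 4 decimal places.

2.2400 V

LSB = 2.56 V / 2^4 = 160.000 mV.
Code 0b1110 = 14 decimal.
V_out = 0 + 14 × 0.16 V = 2.24 V.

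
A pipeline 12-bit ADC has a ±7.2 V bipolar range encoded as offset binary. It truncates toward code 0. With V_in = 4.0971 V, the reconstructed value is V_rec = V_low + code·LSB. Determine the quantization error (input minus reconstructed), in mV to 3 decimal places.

1.397 mV

One LSB is 14.4 V / 4096 = 3.516 mV.
Scaled input = 3213.3973 LSBs, so code = 3213.
Code 3213 maps back to (−7.2) + 3213×0.00351563 V = 4.0957031 V.
Difference: 0.00139687 V → 1.397 mV.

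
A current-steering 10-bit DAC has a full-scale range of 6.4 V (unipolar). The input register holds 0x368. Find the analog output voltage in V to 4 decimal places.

LSB = 6.4 V / 2^10 = 6.250 mV.
Code 0x368 = 872 decimal.
V_out = 0 + 872 × 0.00625 V = 5.45 V.

5.4500 V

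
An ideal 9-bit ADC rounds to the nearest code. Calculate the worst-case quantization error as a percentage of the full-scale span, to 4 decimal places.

Rounding → worst-case error = ½ LSB = V_FS/2^10, so 100/1024 = 0.0976562 % of full scale.

0.0977 %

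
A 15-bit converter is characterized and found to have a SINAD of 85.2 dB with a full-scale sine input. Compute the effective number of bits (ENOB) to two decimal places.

13.86 bits

ENOB = (SINAD − 1.76) / 6.02 = (85.2 − 1.76)/6.02 = 13.860.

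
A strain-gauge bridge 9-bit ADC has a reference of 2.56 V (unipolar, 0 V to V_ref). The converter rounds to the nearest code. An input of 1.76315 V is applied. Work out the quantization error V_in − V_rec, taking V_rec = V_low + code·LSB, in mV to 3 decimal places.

Step size: 2.56 V ÷ 2^9 = 5.000 mV.
(V_in − V_low)/LSB = (1.76315 − 0)/0.005 = 352.6300 → code 353 (round).
Code 353 maps back to 0 + 353×0.005 V = 1.765 V.
Error = 1.76315 − 1.765 = -0.00185 V = -1.850 mV.

-1.850 mV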